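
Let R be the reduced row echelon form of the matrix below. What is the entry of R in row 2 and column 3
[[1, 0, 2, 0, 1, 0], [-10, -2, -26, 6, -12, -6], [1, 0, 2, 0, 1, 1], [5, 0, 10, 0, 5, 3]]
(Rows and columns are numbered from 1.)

r2 → r2 + 10·r1
  [ 1   0   2  0   1   0 ]
  [ 0  -2  -6  6  -2  -6 ]
  [ 1   0   2  0   1   1 ]
  [ 5   0  10  0   5   3 ]
r3 → r3 − r1
  [ 1   0   2  0   1   0 ]
  [ 0  -2  -6  6  -2  -6 ]
  [ 0   0   0  0   0   1 ]
  [ 5   0  10  0   5   3 ]
r4 → r4 − 5·r1
  [ 1   0   2  0   1   0 ]
  [ 0  -2  -6  6  -2  -6 ]
  [ 0   0   0  0   0   1 ]
  [ 0   0   0  0   0   3 ]
r2 → -1/2·r2
  [ 1  0  2   0  1  0 ]
  [ 0  1  3  -3  1  3 ]
  [ 0  0  0   0  0  1 ]
  [ 0  0  0   0  0  3 ]
r4 → r4 − 3·r3
  [ 1  0  2   0  1  0 ]
  [ 0  1  3  -3  1  3 ]
  [ 0  0  0   0  0  1 ]
  [ 0  0  0   0  0  0 ]
r2 → r2 − 3·r3
  [ 1  0  2   0  1  0 ]
  [ 0  1  3  -3  1  0 ]
  [ 0  0  0   0  0  1 ]
  [ 0  0  0   0  0  0 ]

3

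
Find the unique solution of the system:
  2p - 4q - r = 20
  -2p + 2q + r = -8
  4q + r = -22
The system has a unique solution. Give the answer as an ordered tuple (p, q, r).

(-1, -6, 2)

Form the augmented matrix and row-reduce:
  [  2  -4  -1  |   20 ]
  [ -2   2   1  |   -8 ]
  [  0   4   1  |  -22 ]
ρ1 ← 1/2·ρ1
  [  1  -2  -1/2  |   10 ]
  [ -2   2     1  |   -8 ]
  [  0   4     1  |  -22 ]
ρ2 ← ρ2 + 2·ρ1
  [ 1  -2  -1/2  |   10 ]
  [ 0  -2     0  |   12 ]
  [ 0   4     1  |  -22 ]
ρ2 ← -1/2·ρ2
  [ 1  -2  -1/2  |   10 ]
  [ 0   1     0  |   -6 ]
  [ 0   4     1  |  -22 ]
ρ3 ← ρ3 − 4·ρ2
  [ 1  -2  -1/2  |  10 ]
  [ 0   1     0  |  -6 ]
  [ 0   0     1  |   2 ]
ρ1 ← ρ1 + 1/2·ρ3
  [ 1  -2  0  |  11 ]
  [ 0   1  0  |  -6 ]
  [ 0   0  1  |   2 ]
ρ1 ← ρ1 + 2·ρ2
  [ 1  0  0  |  -1 ]
  [ 0  1  0  |  -6 ]
  [ 0  0  1  |   2 ]
Reading off the last column: p = -1, q = -6, r = 2.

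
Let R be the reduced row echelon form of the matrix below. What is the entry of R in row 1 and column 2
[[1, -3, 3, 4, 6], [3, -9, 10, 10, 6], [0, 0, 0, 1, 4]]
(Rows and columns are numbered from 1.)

-3

R2 -> R2 − 3·R1
  [ 1  -3  3   4    6 ]
  [ 0   0  1  -2  -12 ]
  [ 0   0  0   1    4 ]
R2 -> R2 + 2·R3
  [ 1  -3  3  4   6 ]
  [ 0   0  1  0  -4 ]
  [ 0   0  0  1   4 ]
R1 -> R1 − 4·R3
  [ 1  -3  3  0  -10 ]
  [ 0   0  1  0   -4 ]
  [ 0   0  0  1    4 ]
R1 -> R1 − 3·R2
  [ 1  -3  0  0   2 ]
  [ 0   0  1  0  -4 ]
  [ 0   0  0  1   4 ]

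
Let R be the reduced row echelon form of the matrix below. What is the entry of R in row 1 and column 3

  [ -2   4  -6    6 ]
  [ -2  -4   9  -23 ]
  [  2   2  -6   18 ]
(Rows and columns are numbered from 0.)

Multiply R1 by -1/2.
  [  1  -2   3   -3 ]
  [ -2  -4   9  -23 ]
  [  2   2  -6   18 ]
Add 2 times R1 to R2.
  [ 1  -2   3   -3 ]
  [ 0  -8  15  -29 ]
  [ 2   2  -6   18 ]
Subtract 2 times R1 from R3.
  [ 1  -2    3   -3 ]
  [ 0  -8   15  -29 ]
  [ 0   6  -12   24 ]
Multiply R2 by -1/8.
  [ 1  -2      3    -3 ]
  [ 0   1  -15/8  29/8 ]
  [ 0   6    -12    24 ]
Subtract 6 times R2 from R3.
  [ 1  -2      3    -3 ]
  [ 0   1  -15/8  29/8 ]
  [ 0   0   -3/4   9/4 ]
Multiply R3 by -4/3.
  [ 1  -2      3    -3 ]
  [ 0   1  -15/8  29/8 ]
  [ 0   0      1    -3 ]
Add 15/8 times R3 to R2.
  [ 1  -2  3  -3 ]
  [ 0   1  0  -2 ]
  [ 0   0  1  -3 ]
Subtract 3 times R3 from R1.
  [ 1  -2  0   6 ]
  [ 0   1  0  -2 ]
  [ 0   0  1  -3 ]
Add 2 times R2 to R1.
  [ 1  0  0   2 ]
  [ 0  1  0  -2 ]
  [ 0  0  1  -3 ]

-2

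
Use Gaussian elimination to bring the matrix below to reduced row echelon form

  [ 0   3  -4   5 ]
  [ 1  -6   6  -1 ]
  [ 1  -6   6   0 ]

R1 <=> R2
  [ 1  -6   6  -1 ]
  [ 0   3  -4   5 ]
  [ 1  -6   6   0 ]
R3 → R3 − R1
  [ 1  -6   6  -1 ]
  [ 0   3  -4   5 ]
  [ 0   0   0   1 ]
R2 → 1/3·R2
  [ 1  -6     6   -1 ]
  [ 0   1  -4/3  5/3 ]
  [ 0   0     0    1 ]
R2 → R2 − 5/3·R3
  [ 1  -6     6  -1 ]
  [ 0   1  -4/3   0 ]
  [ 0   0     0   1 ]
R1 → R1 + R3
  [ 1  -6     6  0 ]
  [ 0   1  -4/3  0 ]
  [ 0   0     0  1 ]
R1 → R1 + 6·R2
  [ 1  0    -2  0 ]
  [ 0  1  -4/3  0 ]
  [ 0  0     0  1 ]

[[1, 0, -2, 0], [0, 1, -4/3, 0], [0, 0, 0, 1]]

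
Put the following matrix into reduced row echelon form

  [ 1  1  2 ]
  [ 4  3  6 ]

R2 -> R2 − 4·R1
  [ 1   1   2 ]
  [ 0  -1  -2 ]
R2 -> -1·R2
  [ 1  1  2 ]
  [ 0  1  2 ]
R1 -> R1 − R2
  [ 1  0  0 ]
  [ 0  1  2 ]

[[1, 0, 0], [0, 1, 2]]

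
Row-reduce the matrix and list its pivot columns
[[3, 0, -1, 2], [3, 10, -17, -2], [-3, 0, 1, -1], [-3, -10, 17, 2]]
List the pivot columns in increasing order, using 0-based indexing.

0, 1, 3

R1 -> 1/3·R1
  [  1    0  -1/3  2/3 ]
  [  3   10   -17   -2 ]
  [ -3    0     1   -1 ]
  [ -3  -10    17    2 ]
R2 -> R2 − 3·R1
  [  1    0  -1/3  2/3 ]
  [  0   10   -16   -4 ]
  [ -3    0     1   -1 ]
  [ -3  -10    17    2 ]
R3 -> R3 + 3·R1
  [  1    0  -1/3  2/3 ]
  [  0   10   -16   -4 ]
  [  0    0     0    1 ]
  [ -3  -10    17    2 ]
R4 -> R4 + 3·R1
  [ 1    0  -1/3  2/3 ]
  [ 0   10   -16   -4 ]
  [ 0    0     0    1 ]
  [ 0  -10    16    4 ]
R2 -> 1/10·R2
  [ 1    0  -1/3   2/3 ]
  [ 0    1  -8/5  -2/5 ]
  [ 0    0     0     1 ]
  [ 0  -10    16     4 ]
R4 -> R4 + 10·R2
  [ 1  0  -1/3   2/3 ]
  [ 0  1  -8/5  -2/5 ]
  [ 0  0     0     1 ]
  [ 0  0     0     0 ]
R2 -> R2 + 2/5·R3
  [ 1  0  -1/3  2/3 ]
  [ 0  1  -8/5    0 ]
  [ 0  0     0    1 ]
  [ 0  0     0    0 ]
R1 -> R1 − 2/3·R3
  [ 1  0  -1/3  0 ]
  [ 0  1  -8/5  0 ]
  [ 0  0     0  1 ]
  [ 0  0     0  0 ]
Pivot columns are the columns containing a leading 1.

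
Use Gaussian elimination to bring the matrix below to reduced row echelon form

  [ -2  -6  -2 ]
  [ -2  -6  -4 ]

Multiply R1 by -1/2.
  [  1   3   1 ]
  [ -2  -6  -4 ]
Add 2 times R1 to R2.
  [ 1  3   1 ]
  [ 0  0  -2 ]
Multiply R2 by -1/2.
  [ 1  3  1 ]
  [ 0  0  1 ]
Subtract R2 from R1.
  [ 1  3  0 ]
  [ 0  0  1 ]

[[1, 3, 0], [0, 0, 1]]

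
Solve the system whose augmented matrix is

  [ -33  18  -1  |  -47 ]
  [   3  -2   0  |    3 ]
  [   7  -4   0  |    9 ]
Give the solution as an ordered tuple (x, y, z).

r1 := -1/33·r1
  [ 1  -6/11  1/33  |  47/33 ]
  [ 3     -2     0  |      3 ]
  [ 7     -4     0  |      9 ]
r2 := r2 − 3·r1
  [ 1  -6/11   1/33  |   47/33 ]
  [ 0  -4/11  -1/11  |  -14/11 ]
  [ 7     -4      0  |       9 ]
r3 := r3 − 7·r1
  [ 1  -6/11   1/33  |   47/33 ]
  [ 0  -4/11  -1/11  |  -14/11 ]
  [ 0  -2/11  -7/33  |  -32/33 ]
r2 := -11/4·r2
  [ 1  -6/11   1/33  |   47/33 ]
  [ 0      1    1/4  |     7/2 ]
  [ 0  -2/11  -7/33  |  -32/33 ]
r3 := r3 + 2/11·r2
  [ 1  -6/11  1/33  |  47/33 ]
  [ 0      1   1/4  |    7/2 ]
  [ 0      0  -1/6  |   -1/3 ]
r3 := -6·r3
  [ 1  -6/11  1/33  |  47/33 ]
  [ 0      1   1/4  |    7/2 ]
  [ 0      0     1  |      2 ]
r2 := r2 − 1/4·r3
  [ 1  -6/11  1/33  |  47/33 ]
  [ 0      1     0  |      3 ]
  [ 0      0     1  |      2 ]
r1 := r1 − 1/33·r3
  [ 1  -6/11  0  |  15/11 ]
  [ 0      1  0  |      3 ]
  [ 0      0  1  |      2 ]
r1 := r1 + 6/11·r2
  [ 1  0  0  |  3 ]
  [ 0  1  0  |  3 ]
  [ 0  0  1  |  2 ]
Reading off the last column: x = 3, y = 3, z = 2.

(3, 3, 2)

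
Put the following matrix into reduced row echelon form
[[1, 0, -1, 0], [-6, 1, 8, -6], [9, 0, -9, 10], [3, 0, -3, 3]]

Add 6 times R1 to R2.
  [ 1  0  -1   0 ]
  [ 0  1   2  -6 ]
  [ 9  0  -9  10 ]
  [ 3  0  -3   3 ]
Subtract 9 times R1 from R3.
  [ 1  0  -1   0 ]
  [ 0  1   2  -6 ]
  [ 0  0   0  10 ]
  [ 3  0  -3   3 ]
Subtract 3 times R1 from R4.
  [ 1  0  -1   0 ]
  [ 0  1   2  -6 ]
  [ 0  0   0  10 ]
  [ 0  0   0   3 ]
Multiply R3 by 1/10.
  [ 1  0  -1   0 ]
  [ 0  1   2  -6 ]
  [ 0  0   0   1 ]
  [ 0  0   0   3 ]
Subtract 3 times R3 from R4.
  [ 1  0  -1   0 ]
  [ 0  1   2  -6 ]
  [ 0  0   0   1 ]
  [ 0  0   0   0 ]
Add 6 times R3 to R2.
  [ 1  0  -1  0 ]
  [ 0  1   2  0 ]
  [ 0  0   0  1 ]
  [ 0  0   0  0 ]

[[1, 0, -1, 0], [0, 1, 2, 0], [0, 0, 0, 1], [0, 0, 0, 0]]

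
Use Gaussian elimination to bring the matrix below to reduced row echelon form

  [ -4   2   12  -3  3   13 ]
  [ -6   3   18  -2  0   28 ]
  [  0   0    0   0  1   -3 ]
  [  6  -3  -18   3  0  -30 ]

[[1, -1/2, -3, 0, 0, -4], [0, 0, 0, 1, 0, -2], [0, 0, 0, 0, 1, -3], [0, 0, 0, 0, 0, 0]]

Multiply ρ1 by -1/4.
  [  1  -1/2   -3  3/4  -3/4  -13/4 ]
  [ -6     3   18   -2     0     28 ]
  [  0     0    0    0     1     -3 ]
  [  6    -3  -18    3     0    -30 ]
Add 6 times ρ1 to ρ2.
  [ 1  -1/2   -3  3/4  -3/4  -13/4 ]
  [ 0     0    0  5/2  -9/2   17/2 ]
  [ 0     0    0    0     1     -3 ]
  [ 6    -3  -18    3     0    -30 ]
Subtract 6 times ρ1 from ρ4.
  [ 1  -1/2  -3   3/4  -3/4  -13/4 ]
  [ 0     0   0   5/2  -9/2   17/2 ]
  [ 0     0   0     0     1     -3 ]
  [ 0     0   0  -3/2   9/2  -21/2 ]
Multiply ρ2 by 2/5.
  [ 1  -1/2  -3   3/4  -3/4  -13/4 ]
  [ 0     0   0     1  -9/5   17/5 ]
  [ 0     0   0     0     1     -3 ]
  [ 0     0   0  -3/2   9/2  -21/2 ]
Add 3/2 times ρ2 to ρ4.
  [ 1  -1/2  -3  3/4  -3/4  -13/4 ]
  [ 0     0   0    1  -9/5   17/5 ]
  [ 0     0   0    0     1     -3 ]
  [ 0     0   0    0   9/5  -27/5 ]
Subtract 9/5 times ρ3 from ρ4.
  [ 1  -1/2  -3  3/4  -3/4  -13/4 ]
  [ 0     0   0    1  -9/5   17/5 ]
  [ 0     0   0    0     1     -3 ]
  [ 0     0   0    0     0      0 ]
Add 9/5 times ρ3 to ρ2.
  [ 1  -1/2  -3  3/4  -3/4  -13/4 ]
  [ 0     0   0    1     0     -2 ]
  [ 0     0   0    0     1     -3 ]
  [ 0     0   0    0     0      0 ]
Add 3/4 times ρ3 to ρ1.
  [ 1  -1/2  -3  3/4  0  -11/2 ]
  [ 0     0   0    1  0     -2 ]
  [ 0     0   0    0  1     -3 ]
  [ 0     0   0    0  0      0 ]
Subtract 3/4 times ρ2 from ρ1.
  [ 1  -1/2  -3  0  0  -4 ]
  [ 0     0   0  1  0  -2 ]
  [ 0     0   0  0  1  -3 ]
  [ 0     0   0  0  0   0 ]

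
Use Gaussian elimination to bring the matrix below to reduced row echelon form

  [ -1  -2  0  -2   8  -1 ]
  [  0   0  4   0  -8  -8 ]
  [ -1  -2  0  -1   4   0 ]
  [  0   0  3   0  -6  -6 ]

[[1, 2, 0, 0, 0, -1], [0, 0, 1, 0, -2, -2], [0, 0, 0, 1, -4, 1], [0, 0, 0, 0, 0, 0]]

Multiply R1 by -1.
  [  1   2  0   2  -8   1 ]
  [  0   0  4   0  -8  -8 ]
  [ -1  -2  0  -1   4   0 ]
  [  0   0  3   0  -6  -6 ]
Add R1 to R3.
  [ 1  2  0  2  -8   1 ]
  [ 0  0  4  0  -8  -8 ]
  [ 0  0  0  1  -4   1 ]
  [ 0  0  3  0  -6  -6 ]
Multiply R2 by 1/4.
  [ 1  2  0  2  -8   1 ]
  [ 0  0  1  0  -2  -2 ]
  [ 0  0  0  1  -4   1 ]
  [ 0  0  3  0  -6  -6 ]
Subtract 3 times R2 from R4.
  [ 1  2  0  2  -8   1 ]
  [ 0  0  1  0  -2  -2 ]
  [ 0  0  0  1  -4   1 ]
  [ 0  0  0  0   0   0 ]
Subtract 2 times R3 from R1.
  [ 1  2  0  0   0  -1 ]
  [ 0  0  1  0  -2  -2 ]
  [ 0  0  0  1  -4   1 ]
  [ 0  0  0  0   0   0 ]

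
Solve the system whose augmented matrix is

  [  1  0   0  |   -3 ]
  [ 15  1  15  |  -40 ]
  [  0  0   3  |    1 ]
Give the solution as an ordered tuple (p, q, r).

(-3, 0, 1/3)

Subtract 15 times r1 from r2.
  [ 1  0   0  |  -3 ]
  [ 0  1  15  |   5 ]
  [ 0  0   3  |   1 ]
Multiply r3 by 1/3.
  [ 1  0   0  |   -3 ]
  [ 0  1  15  |    5 ]
  [ 0  0   1  |  1/3 ]
Subtract 15 times r3 from r2.
  [ 1  0  0  |   -3 ]
  [ 0  1  0  |    0 ]
  [ 0  0  1  |  1/3 ]
Reading off the last column: p = -3, q = 0, r = 1/3.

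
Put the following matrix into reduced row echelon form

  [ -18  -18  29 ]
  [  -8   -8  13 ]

[[1, 1, 0], [0, 0, 1]]

R1 := -1/18·R1
  [  1   1  -29/18 ]
  [ -8  -8      13 ]
R2 := R2 + 8·R1
  [ 1  1  -29/18 ]
  [ 0  0     1/9 ]
R2 := 9·R2
  [ 1  1  -29/18 ]
  [ 0  0       1 ]
R1 := R1 + 29/18·R2
  [ 1  1  0 ]
  [ 0  0  1 ]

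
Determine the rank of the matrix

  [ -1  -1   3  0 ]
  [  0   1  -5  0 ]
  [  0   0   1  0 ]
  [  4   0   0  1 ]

Multiply R1 by -1.
  [ 1  1  -3  0 ]
  [ 0  1  -5  0 ]
  [ 0  0   1  0 ]
  [ 4  0   0  1 ]
Subtract 4 times R1 from R4.
  [ 1   1  -3  0 ]
  [ 0   1  -5  0 ]
  [ 0   0   1  0 ]
  [ 0  -4  12  1 ]
Add 4 times R2 to R4.
  [ 1  1  -3  0 ]
  [ 0  1  -5  0 ]
  [ 0  0   1  0 ]
  [ 0  0  -8  1 ]
Add 8 times R3 to R4.
  [ 1  1  -3  0 ]
  [ 0  1  -5  0 ]
  [ 0  0   1  0 ]
  [ 0  0   0  1 ]
Add 5 times R3 to R2.
  [ 1  1  -3  0 ]
  [ 0  1   0  0 ]
  [ 0  0   1  0 ]
  [ 0  0   0  1 ]
Add 3 times R3 to R1.
  [ 1  1  0  0 ]
  [ 0  1  0  0 ]
  [ 0  0  1  0 ]
  [ 0  0  0  1 ]
Subtract R2 from R1.
  [ 1  0  0  0 ]
  [ 0  1  0  0 ]
  [ 0  0  1  0 ]
  [ 0  0  0  1 ]
The reduced form has 4 nonzero rows.

rank = 4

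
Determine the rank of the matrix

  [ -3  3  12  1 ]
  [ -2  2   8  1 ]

rank = 2

R1 := -1/3·R1
  [  1  -1  -4  -1/3 ]
  [ -2   2   8     1 ]
R2 := R2 + 2·R1
  [ 1  -1  -4  -1/3 ]
  [ 0   0   0   1/3 ]
R2 := 3·R2
  [ 1  -1  -4  -1/3 ]
  [ 0   0   0     1 ]
R1 := R1 + 1/3·R2
  [ 1  -1  -4  0 ]
  [ 0   0   0  1 ]
The reduced form has 2 nonzero rows.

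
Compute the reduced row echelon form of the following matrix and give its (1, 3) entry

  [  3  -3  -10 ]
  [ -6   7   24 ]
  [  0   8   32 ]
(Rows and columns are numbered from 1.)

2/3

r1 ← 1/3·r1
r2 ← r2 + 6·r1
r3 ← r3 − 8·r2
r1 ← r1 + r2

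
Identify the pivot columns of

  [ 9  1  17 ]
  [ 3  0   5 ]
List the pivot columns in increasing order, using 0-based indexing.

0, 1

r1 := 1/9·r1
  [ 1  1/9  17/9 ]
  [ 3    0     5 ]
r2 := r2 − 3·r1
  [ 1   1/9  17/9 ]
  [ 0  -1/3  -2/3 ]
r2 := -3·r2
  [ 1  1/9  17/9 ]
  [ 0    1     2 ]
r1 := r1 − 1/9·r2
  [ 1  0  5/3 ]
  [ 0  1    2 ]
Pivot columns are the columns containing a leading 1.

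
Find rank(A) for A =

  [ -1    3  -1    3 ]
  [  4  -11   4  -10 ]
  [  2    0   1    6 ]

R1 -> -1·R1
  [ 1   -3  1   -3 ]
  [ 4  -11  4  -10 ]
  [ 2    0  1    6 ]
R2 -> R2 − 4·R1
  [ 1  -3  1  -3 ]
  [ 0   1  0   2 ]
  [ 2   0  1   6 ]
R3 -> R3 − 2·R1
  [ 1  -3   1  -3 ]
  [ 0   1   0   2 ]
  [ 0   6  -1  12 ]
R3 -> R3 − 6·R2
  [ 1  -3   1  -3 ]
  [ 0   1   0   2 ]
  [ 0   0  -1   0 ]
R3 -> -1·R3
  [ 1  -3  1  -3 ]
  [ 0   1  0   2 ]
  [ 0   0  1   0 ]
R1 -> R1 − R3
  [ 1  -3  0  -3 ]
  [ 0   1  0   2 ]
  [ 0   0  1   0 ]
R1 -> R1 + 3·R2
  [ 1  0  0  3 ]
  [ 0  1  0  2 ]
  [ 0  0  1  0 ]
The reduced form has 3 nonzero rows.

rank = 3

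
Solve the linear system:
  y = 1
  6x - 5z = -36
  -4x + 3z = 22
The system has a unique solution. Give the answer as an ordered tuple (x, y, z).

(-1, 1, 6)

Form the augmented matrix and row-reduce:
  [  0  1   0  |    1 ]
  [  6  0  -5  |  -36 ]
  [ -4  0   3  |   22 ]
r1 <-> r2
  [  6  0  -5  |  -36 ]
  [  0  1   0  |    1 ]
  [ -4  0   3  |   22 ]
r1 -> 1/6·r1
  [  1  0  -5/6  |  -6 ]
  [  0  1     0  |   1 ]
  [ -4  0     3  |  22 ]
r3 -> r3 + 4·r1
  [ 1  0  -5/6  |  -6 ]
  [ 0  1     0  |   1 ]
  [ 0  0  -1/3  |  -2 ]
r3 -> -3·r3
  [ 1  0  -5/6  |  -6 ]
  [ 0  1     0  |   1 ]
  [ 0  0     1  |   6 ]
r1 -> r1 + 5/6·r3
  [ 1  0  0  |  -1 ]
  [ 0  1  0  |   1 ]
  [ 0  0  1  |   6 ]
Reading off the last column: x = -1, y = 1, z = 6.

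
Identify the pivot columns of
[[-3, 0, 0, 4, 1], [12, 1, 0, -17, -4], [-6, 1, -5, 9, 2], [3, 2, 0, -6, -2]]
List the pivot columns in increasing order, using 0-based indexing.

0, 1, 2, 4

Multiply ρ1 by -1/3.
  [  1  0   0  -4/3  -1/3 ]
  [ 12  1   0   -17    -4 ]
  [ -6  1  -5     9     2 ]
  [  3  2   0    -6    -2 ]
Subtract 12 times ρ1 from ρ2.
  [  1  0   0  -4/3  -1/3 ]
  [  0  1   0    -1     0 ]
  [ -6  1  -5     9     2 ]
  [  3  2   0    -6    -2 ]
Add 6 times ρ1 to ρ3.
  [ 1  0   0  -4/3  -1/3 ]
  [ 0  1   0    -1     0 ]
  [ 0  1  -5     1     0 ]
  [ 3  2   0    -6    -2 ]
Subtract 3 times ρ1 from ρ4.
  [ 1  0   0  -4/3  -1/3 ]
  [ 0  1   0    -1     0 ]
  [ 0  1  -5     1     0 ]
  [ 0  2   0    -2    -1 ]
Subtract ρ2 from ρ3.
  [ 1  0   0  -4/3  -1/3 ]
  [ 0  1   0    -1     0 ]
  [ 0  0  -5     2     0 ]
  [ 0  2   0    -2    -1 ]
Subtract 2 times ρ2 from ρ4.
  [ 1  0   0  -4/3  -1/3 ]
  [ 0  1   0    -1     0 ]
  [ 0  0  -5     2     0 ]
  [ 0  0   0     0    -1 ]
Multiply ρ3 by -1/5.
  [ 1  0  0  -4/3  -1/3 ]
  [ 0  1  0    -1     0 ]
  [ 0  0  1  -2/5     0 ]
  [ 0  0  0     0    -1 ]
Multiply ρ4 by -1.
  [ 1  0  0  -4/3  -1/3 ]
  [ 0  1  0    -1     0 ]
  [ 0  0  1  -2/5     0 ]
  [ 0  0  0     0     1 ]
Add 1/3 times ρ4 to ρ1.
  [ 1  0  0  -4/3  0 ]
  [ 0  1  0    -1  0 ]
  [ 0  0  1  -2/5  0 ]
  [ 0  0  0     0  1 ]
Pivot columns are the columns containing a leading 1.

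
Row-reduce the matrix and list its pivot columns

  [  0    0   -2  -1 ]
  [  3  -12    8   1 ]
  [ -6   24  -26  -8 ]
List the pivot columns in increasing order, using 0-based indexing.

0, 2, 3

ρ1 ↔ ρ2
  [  3  -12    8   1 ]
  [  0    0   -2  -1 ]
  [ -6   24  -26  -8 ]
ρ1 → 1/3·ρ1
  [  1  -4  8/3  1/3 ]
  [  0   0   -2   -1 ]
  [ -6  24  -26   -8 ]
ρ3 → ρ3 + 6·ρ1
  [ 1  -4  8/3  1/3 ]
  [ 0   0   -2   -1 ]
  [ 0   0  -10   -6 ]
ρ2 → -1/2·ρ2
  [ 1  -4  8/3  1/3 ]
  [ 0   0    1  1/2 ]
  [ 0   0  -10   -6 ]
ρ3 → ρ3 + 10·ρ2
  [ 1  -4  8/3  1/3 ]
  [ 0   0    1  1/2 ]
  [ 0   0    0   -1 ]
ρ3 → -1·ρ3
  [ 1  -4  8/3  1/3 ]
  [ 0   0    1  1/2 ]
  [ 0   0    0    1 ]
ρ2 → ρ2 − 1/2·ρ3
  [ 1  -4  8/3  1/3 ]
  [ 0   0    1    0 ]
  [ 0   0    0    1 ]
ρ1 → ρ1 − 1/3·ρ3
  [ 1  -4  8/3  0 ]
  [ 0   0    1  0 ]
  [ 0   0    0  1 ]
ρ1 → ρ1 − 8/3·ρ2
  [ 1  -4  0  0 ]
  [ 0   0  1  0 ]
  [ 0   0  0  1 ]
Pivot columns are the columns containing a leading 1.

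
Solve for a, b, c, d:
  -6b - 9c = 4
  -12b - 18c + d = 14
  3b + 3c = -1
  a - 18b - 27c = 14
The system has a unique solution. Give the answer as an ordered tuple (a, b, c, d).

Form the augmented matrix and row-reduce:
  [ 0   -6   -9  0  |   4 ]
  [ 0  -12  -18  1  |  14 ]
  [ 0    3    3  0  |  -1 ]
  [ 1  -18  -27  0  |  14 ]
Swap r1 and r4.
  [ 1  -18  -27  0  |  14 ]
  [ 0  -12  -18  1  |  14 ]
  [ 0    3    3  0  |  -1 ]
  [ 0   -6   -9  0  |   4 ]
Multiply r2 by -1/12.
  [ 1  -18  -27      0  |    14 ]
  [ 0    1  3/2  -1/12  |  -7/6 ]
  [ 0    3    3      0  |    -1 ]
  [ 0   -6   -9      0  |     4 ]
Subtract 3 times r2 from r3.
  [ 1  -18   -27      0  |    14 ]
  [ 0    1   3/2  -1/12  |  -7/6 ]
  [ 0    0  -3/2    1/4  |   5/2 ]
  [ 0   -6    -9      0  |     4 ]
Add 6 times r2 to r4.
  [ 1  -18   -27      0  |    14 ]
  [ 0    1   3/2  -1/12  |  -7/6 ]
  [ 0    0  -3/2    1/4  |   5/2 ]
  [ 0    0     0   -1/2  |    -3 ]
Multiply r3 by -2/3.
  [ 1  -18  -27      0  |    14 ]
  [ 0    1  3/2  -1/12  |  -7/6 ]
  [ 0    0    1   -1/6  |  -5/3 ]
  [ 0    0    0   -1/2  |    -3 ]
Multiply r4 by -2.
  [ 1  -18  -27      0  |    14 ]
  [ 0    1  3/2  -1/12  |  -7/6 ]
  [ 0    0    1   -1/6  |  -5/3 ]
  [ 0    0    0      1  |     6 ]
Add 1/6 times r4 to r3.
  [ 1  -18  -27      0  |    14 ]
  [ 0    1  3/2  -1/12  |  -7/6 ]
  [ 0    0    1      0  |  -2/3 ]
  [ 0    0    0      1  |     6 ]
Add 1/12 times r4 to r2.
  [ 1  -18  -27  0  |    14 ]
  [ 0    1  3/2  0  |  -2/3 ]
  [ 0    0    1  0  |  -2/3 ]
  [ 0    0    0  1  |     6 ]
Subtract 3/2 times r3 from r2.
  [ 1  -18  -27  0  |    14 ]
  [ 0    1    0  0  |   1/3 ]
  [ 0    0    1  0  |  -2/3 ]
  [ 0    0    0  1  |     6 ]
Add 27 times r3 to r1.
  [ 1  -18  0  0  |    -4 ]
  [ 0    1  0  0  |   1/3 ]
  [ 0    0  1  0  |  -2/3 ]
  [ 0    0  0  1  |     6 ]
Add 18 times r2 to r1.
  [ 1  0  0  0  |     2 ]
  [ 0  1  0  0  |   1/3 ]
  [ 0  0  1  0  |  -2/3 ]
  [ 0  0  0  1  |     6 ]
Reading off the last column: a = 2, b = 1/3, c = -2/3, d = 6.

(2, 1/3, -2/3, 6)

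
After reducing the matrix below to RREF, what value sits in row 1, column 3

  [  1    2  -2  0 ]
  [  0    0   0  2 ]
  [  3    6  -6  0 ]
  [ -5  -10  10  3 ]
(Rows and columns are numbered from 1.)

Subtract 3 times r1 from r3.
Add 5 times r1 to r4.
Multiply r2 by 1/2.
Subtract 3 times r2 from r4.

-2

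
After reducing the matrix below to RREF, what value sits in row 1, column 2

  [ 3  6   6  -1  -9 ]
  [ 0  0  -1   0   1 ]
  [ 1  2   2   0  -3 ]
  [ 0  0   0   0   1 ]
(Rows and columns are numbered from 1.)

2

Multiply R1 by 1/3.
  [ 1  2   2  -1/3  -3 ]
  [ 0  0  -1     0   1 ]
  [ 1  2   2     0  -3 ]
  [ 0  0   0     0   1 ]
Subtract R1 from R3.
  [ 1  2   2  -1/3  -3 ]
  [ 0  0  -1     0   1 ]
  [ 0  0   0   1/3   0 ]
  [ 0  0   0     0   1 ]
Multiply R2 by -1.
  [ 1  2  2  -1/3  -3 ]
  [ 0  0  1     0  -1 ]
  [ 0  0  0   1/3   0 ]
  [ 0  0  0     0   1 ]
Multiply R3 by 3.
  [ 1  2  2  -1/3  -3 ]
  [ 0  0  1     0  -1 ]
  [ 0  0  0     1   0 ]
  [ 0  0  0     0   1 ]
Add R4 to R2.
  [ 1  2  2  -1/3  -3 ]
  [ 0  0  1     0   0 ]
  [ 0  0  0     1   0 ]
  [ 0  0  0     0   1 ]
Add 3 times R4 to R1.
  [ 1  2  2  -1/3  0 ]
  [ 0  0  1     0  0 ]
  [ 0  0  0     1  0 ]
  [ 0  0  0     0  1 ]
Add 1/3 times R3 to R1.
  [ 1  2  2  0  0 ]
  [ 0  0  1  0  0 ]
  [ 0  0  0  1  0 ]
  [ 0  0  0  0  1 ]
Subtract 2 times R2 from R1.
  [ 1  2  0  0  0 ]
  [ 0  0  1  0  0 ]
  [ 0  0  0  1  0 ]
  [ 0  0  0  0  1 ]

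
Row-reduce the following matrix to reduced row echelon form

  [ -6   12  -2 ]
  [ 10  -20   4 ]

R1 -> -1/6·R1
  [  1   -2  1/3 ]
  [ 10  -20    4 ]
R2 -> R2 − 10·R1
  [ 1  -2  1/3 ]
  [ 0   0  2/3 ]
R2 -> 3/2·R2
  [ 1  -2  1/3 ]
  [ 0   0    1 ]
R1 -> R1 − 1/3·R2
  [ 1  -2  0 ]
  [ 0   0  1 ]

[[1, -2, 0], [0, 0, 1]]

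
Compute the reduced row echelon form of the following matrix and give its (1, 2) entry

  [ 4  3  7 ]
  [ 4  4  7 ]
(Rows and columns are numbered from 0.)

R1 -> 1/4·R1
R2 -> R2 − 4·R1
R1 -> R1 − 3/4·R2

0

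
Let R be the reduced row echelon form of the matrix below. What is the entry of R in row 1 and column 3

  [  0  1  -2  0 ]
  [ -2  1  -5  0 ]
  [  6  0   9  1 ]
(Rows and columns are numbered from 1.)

3/2

R1 ↔ R2
R1 ← -1/2·R1
R3 ← R3 − 6·R1
R3 ← R3 − 3·R2
R1 ← R1 + 1/2·R2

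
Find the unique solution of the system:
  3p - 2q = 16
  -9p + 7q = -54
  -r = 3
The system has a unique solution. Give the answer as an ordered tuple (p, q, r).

(4/3, -6, -3)

Form the augmented matrix and row-reduce:
  [  3  -2   0  |   16 ]
  [ -9   7   0  |  -54 ]
  [  0   0  -1  |    3 ]
ρ1 → 1/3·ρ1
  [  1  -2/3   0  |  16/3 ]
  [ -9     7   0  |   -54 ]
  [  0     0  -1  |     3 ]
ρ2 → ρ2 + 9·ρ1
  [ 1  -2/3   0  |  16/3 ]
  [ 0     1   0  |    -6 ]
  [ 0     0  -1  |     3 ]
ρ3 → -1·ρ3
  [ 1  -2/3  0  |  16/3 ]
  [ 0     1  0  |    -6 ]
  [ 0     0  1  |    -3 ]
ρ1 → ρ1 + 2/3·ρ2
  [ 1  0  0  |  4/3 ]
  [ 0  1  0  |   -6 ]
  [ 0  0  1  |   -3 ]
Reading off the last column: p = 4/3, q = -6, r = -3.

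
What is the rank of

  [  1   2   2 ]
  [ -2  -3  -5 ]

rank = 2

ρ2 := ρ2 + 2·ρ1
  [ 1  2   2 ]
  [ 0  1  -1 ]
ρ1 := ρ1 − 2·ρ2
  [ 1  0   4 ]
  [ 0  1  -1 ]
The reduced form has 2 nonzero rows.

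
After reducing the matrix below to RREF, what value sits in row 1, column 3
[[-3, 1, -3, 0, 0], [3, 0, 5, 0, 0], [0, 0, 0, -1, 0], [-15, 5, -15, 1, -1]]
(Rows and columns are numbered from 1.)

5/3

R1 → -1/3·R1
  [   1  -1/3    1   0   0 ]
  [   3     0    5   0   0 ]
  [   0     0    0  -1   0 ]
  [ -15     5  -15   1  -1 ]
R2 → R2 − 3·R1
  [   1  -1/3    1   0   0 ]
  [   0     1    2   0   0 ]
  [   0     0    0  -1   0 ]
  [ -15     5  -15   1  -1 ]
R4 → R4 + 15·R1
  [ 1  -1/3  1   0   0 ]
  [ 0     1  2   0   0 ]
  [ 0     0  0  -1   0 ]
  [ 0     0  0   1  -1 ]
R3 → -1·R3
  [ 1  -1/3  1  0   0 ]
  [ 0     1  2  0   0 ]
  [ 0     0  0  1   0 ]
  [ 0     0  0  1  -1 ]
R4 → R4 − R3
  [ 1  -1/3  1  0   0 ]
  [ 0     1  2  0   0 ]
  [ 0     0  0  1   0 ]
  [ 0     0  0  0  -1 ]
R4 → -1·R4
  [ 1  -1/3  1  0  0 ]
  [ 0     1  2  0  0 ]
  [ 0     0  0  1  0 ]
  [ 0     0  0  0  1 ]
R1 → R1 + 1/3·R2
  [ 1  0  5/3  0  0 ]
  [ 0  1    2  0  0 ]
  [ 0  0    0  1  0 ]
  [ 0  0    0  0  1 ]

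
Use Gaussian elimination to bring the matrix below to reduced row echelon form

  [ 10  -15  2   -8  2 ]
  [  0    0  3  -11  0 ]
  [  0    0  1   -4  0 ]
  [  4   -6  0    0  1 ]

ρ1 := 1/10·ρ1
  [ 1  -3/2  1/5  -4/5  1/5 ]
  [ 0     0    3   -11    0 ]
  [ 0     0    1    -4    0 ]
  [ 4    -6    0     0    1 ]
ρ4 := ρ4 − 4·ρ1
  [ 1  -3/2   1/5  -4/5  1/5 ]
  [ 0     0     3   -11    0 ]
  [ 0     0     1    -4    0 ]
  [ 0     0  -4/5  16/5  1/5 ]
ρ2 := 1/3·ρ2
  [ 1  -3/2   1/5   -4/5  1/5 ]
  [ 0     0     1  -11/3    0 ]
  [ 0     0     1     -4    0 ]
  [ 0     0  -4/5   16/5  1/5 ]
ρ3 := ρ3 − ρ2
  [ 1  -3/2   1/5   -4/5  1/5 ]
  [ 0     0     1  -11/3    0 ]
  [ 0     0     0   -1/3    0 ]
  [ 0     0  -4/5   16/5  1/5 ]
ρ4 := ρ4 + 4/5·ρ2
  [ 1  -3/2  1/5   -4/5  1/5 ]
  [ 0     0    1  -11/3    0 ]
  [ 0     0    0   -1/3    0 ]
  [ 0     0    0   4/15  1/5 ]
ρ3 := -3·ρ3
  [ 1  -3/2  1/5   -4/5  1/5 ]
  [ 0     0    1  -11/3    0 ]
  [ 0     0    0      1    0 ]
  [ 0     0    0   4/15  1/5 ]
ρ4 := ρ4 − 4/15·ρ3
  [ 1  -3/2  1/5   -4/5  1/5 ]
  [ 0     0    1  -11/3    0 ]
  [ 0     0    0      1    0 ]
  [ 0     0    0      0  1/5 ]
ρ4 := 5·ρ4
  [ 1  -3/2  1/5   -4/5  1/5 ]
  [ 0     0    1  -11/3    0 ]
  [ 0     0    0      1    0 ]
  [ 0     0    0      0    1 ]
ρ1 := ρ1 − 1/5·ρ4
  [ 1  -3/2  1/5   -4/5  0 ]
  [ 0     0    1  -11/3  0 ]
  [ 0     0    0      1  0 ]
  [ 0     0    0      0  1 ]
ρ2 := ρ2 + 11/3·ρ3
  [ 1  -3/2  1/5  -4/5  0 ]
  [ 0     0    1     0  0 ]
  [ 0     0    0     1  0 ]
  [ 0     0    0     0  1 ]
ρ1 := ρ1 + 4/5·ρ3
  [ 1  -3/2  1/5  0  0 ]
  [ 0     0    1  0  0 ]
  [ 0     0    0  1  0 ]
  [ 0     0    0  0  1 ]
ρ1 := ρ1 − 1/5·ρ2
  [ 1  -3/2  0  0  0 ]
  [ 0     0  1  0  0 ]
  [ 0     0  0  1  0 ]
  [ 0     0  0  0  1 ]

[[1, -3/2, 0, 0, 0], [0, 0, 1, 0, 0], [0, 0, 0, 1, 0], [0, 0, 0, 0, 1]]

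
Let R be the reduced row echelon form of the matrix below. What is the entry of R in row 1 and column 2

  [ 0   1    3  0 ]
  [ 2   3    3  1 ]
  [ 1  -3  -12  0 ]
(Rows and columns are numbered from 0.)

R1 <=> R2
  [ 2   3    3  1 ]
  [ 0   1    3  0 ]
  [ 1  -3  -12  0 ]
R1 → 1/2·R1
  [ 1  3/2  3/2  1/2 ]
  [ 0    1    3    0 ]
  [ 1   -3  -12    0 ]
R3 → R3 − R1
  [ 1   3/2    3/2   1/2 ]
  [ 0     1      3     0 ]
  [ 0  -9/2  -27/2  -1/2 ]
R3 → R3 + 9/2·R2
  [ 1  3/2  3/2   1/2 ]
  [ 0    1    3     0 ]
  [ 0    0    0  -1/2 ]
R3 → -2·R3
  [ 1  3/2  3/2  1/2 ]
  [ 0    1    3    0 ]
  [ 0    0    0    1 ]
R1 → R1 − 1/2·R3
  [ 1  3/2  3/2  0 ]
  [ 0    1    3  0 ]
  [ 0    0    0  1 ]
R1 → R1 − 3/2·R2
  [ 1  0  -3  0 ]
  [ 0  1   3  0 ]
  [ 0  0   0  1 ]

3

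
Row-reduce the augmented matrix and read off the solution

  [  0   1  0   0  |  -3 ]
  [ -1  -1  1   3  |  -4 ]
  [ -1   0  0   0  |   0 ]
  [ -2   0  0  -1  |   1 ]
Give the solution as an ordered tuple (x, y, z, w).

(0, -3, -4, -1)

R1 ↔ R2
  [ -1  -1  1   3  |  -4 ]
  [  0   1  0   0  |  -3 ]
  [ -1   0  0   0  |   0 ]
  [ -2   0  0  -1  |   1 ]
R1 → -1·R1
  [  1  1  -1  -3  |   4 ]
  [  0  1   0   0  |  -3 ]
  [ -1  0   0   0  |   0 ]
  [ -2  0   0  -1  |   1 ]
R3 → R3 + R1
  [  1  1  -1  -3  |   4 ]
  [  0  1   0   0  |  -3 ]
  [  0  1  -1  -3  |   4 ]
  [ -2  0   0  -1  |   1 ]
R4 → R4 + 2·R1
  [ 1  1  -1  -3  |   4 ]
  [ 0  1   0   0  |  -3 ]
  [ 0  1  -1  -3  |   4 ]
  [ 0  2  -2  -7  |   9 ]
R3 → R3 − R2
  [ 1  1  -1  -3  |   4 ]
  [ 0  1   0   0  |  -3 ]
  [ 0  0  -1  -3  |   7 ]
  [ 0  2  -2  -7  |   9 ]
R4 → R4 − 2·R2
  [ 1  1  -1  -3  |   4 ]
  [ 0  1   0   0  |  -3 ]
  [ 0  0  -1  -3  |   7 ]
  [ 0  0  -2  -7  |  15 ]
R3 → -1·R3
  [ 1  1  -1  -3  |   4 ]
  [ 0  1   0   0  |  -3 ]
  [ 0  0   1   3  |  -7 ]
  [ 0  0  -2  -7  |  15 ]
R4 → R4 + 2·R3
  [ 1  1  -1  -3  |   4 ]
  [ 0  1   0   0  |  -3 ]
  [ 0  0   1   3  |  -7 ]
  [ 0  0   0  -1  |   1 ]
R4 → -1·R4
  [ 1  1  -1  -3  |   4 ]
  [ 0  1   0   0  |  -3 ]
  [ 0  0   1   3  |  -7 ]
  [ 0  0   0   1  |  -1 ]
R3 → R3 − 3·R4
  [ 1  1  -1  -3  |   4 ]
  [ 0  1   0   0  |  -3 ]
  [ 0  0   1   0  |  -4 ]
  [ 0  0   0   1  |  -1 ]
R1 → R1 + 3·R4
  [ 1  1  -1  0  |   1 ]
  [ 0  1   0  0  |  -3 ]
  [ 0  0   1  0  |  -4 ]
  [ 0  0   0  1  |  -1 ]
R1 → R1 + R3
  [ 1  1  0  0  |  -3 ]
  [ 0  1  0  0  |  -3 ]
  [ 0  0  1  0  |  -4 ]
  [ 0  0  0  1  |  -1 ]
R1 → R1 − R2
  [ 1  0  0  0  |   0 ]
  [ 0  1  0  0  |  -3 ]
  [ 0  0  1  0  |  -4 ]
  [ 0  0  0  1  |  -1 ]
Reading off the last column: x = 0, y = -3, z = -4, w = -1.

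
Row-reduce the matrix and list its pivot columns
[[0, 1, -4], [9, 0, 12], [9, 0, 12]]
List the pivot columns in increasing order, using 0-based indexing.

0, 1

ρ1 ↔ ρ2
  [ 9  0  12 ]
  [ 0  1  -4 ]
  [ 9  0  12 ]
ρ1 → 1/9·ρ1
  [ 1  0  4/3 ]
  [ 0  1   -4 ]
  [ 9  0   12 ]
ρ3 → ρ3 − 9·ρ1
  [ 1  0  4/3 ]
  [ 0  1   -4 ]
  [ 0  0    0 ]
Pivot columns are the columns containing a leading 1.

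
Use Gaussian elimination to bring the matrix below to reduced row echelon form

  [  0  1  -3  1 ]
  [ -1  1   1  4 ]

Swap r1 and r2.
  [ -1  1   1  4 ]
  [  0  1  -3  1 ]
Multiply r1 by -1.
  [ 1  -1  -1  -4 ]
  [ 0   1  -3   1 ]
Add r2 to r1.
  [ 1  0  -4  -3 ]
  [ 0  1  -3   1 ]

[[1, 0, -4, -3], [0, 1, -3, 1]]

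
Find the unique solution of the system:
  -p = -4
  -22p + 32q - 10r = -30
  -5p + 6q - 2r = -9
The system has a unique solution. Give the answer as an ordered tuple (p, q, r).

(4, 3/2, -1)

Form the augmented matrix and row-reduce:
  [  -1   0    0  |   -4 ]
  [ -22  32  -10  |  -30 ]
  [  -5   6   -2  |   -9 ]
R1 := -1·R1
  [   1   0    0  |    4 ]
  [ -22  32  -10  |  -30 ]
  [  -5   6   -2  |   -9 ]
R2 := R2 + 22·R1
  [  1   0    0  |   4 ]
  [  0  32  -10  |  58 ]
  [ -5   6   -2  |  -9 ]
R3 := R3 + 5·R1
  [ 1   0    0  |   4 ]
  [ 0  32  -10  |  58 ]
  [ 0   6   -2  |  11 ]
R2 := 1/32·R2
  [ 1  0      0  |      4 ]
  [ 0  1  -5/16  |  29/16 ]
  [ 0  6     -2  |     11 ]
R3 := R3 − 6·R2
  [ 1  0      0  |      4 ]
  [ 0  1  -5/16  |  29/16 ]
  [ 0  0   -1/8  |    1/8 ]
R3 := -8·R3
  [ 1  0      0  |      4 ]
  [ 0  1  -5/16  |  29/16 ]
  [ 0  0      1  |     -1 ]
R2 := R2 + 5/16·R3
  [ 1  0  0  |    4 ]
  [ 0  1  0  |  3/2 ]
  [ 0  0  1  |   -1 ]
Reading off the last column: p = 4, q = 3/2, r = -1.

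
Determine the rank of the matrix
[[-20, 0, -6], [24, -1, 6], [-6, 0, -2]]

Multiply r1 by -1/20.
  [  1   0  3/10 ]
  [ 24  -1     6 ]
  [ -6   0    -2 ]
Subtract 24 times r1 from r2.
  [  1   0  3/10 ]
  [  0  -1  -6/5 ]
  [ -6   0    -2 ]
Add 6 times r1 to r3.
  [ 1   0  3/10 ]
  [ 0  -1  -6/5 ]
  [ 0   0  -1/5 ]
Multiply r2 by -1.
  [ 1  0  3/10 ]
  [ 0  1   6/5 ]
  [ 0  0  -1/5 ]
Multiply r3 by -5.
  [ 1  0  3/10 ]
  [ 0  1   6/5 ]
  [ 0  0     1 ]
Subtract 6/5 times r3 from r2.
  [ 1  0  3/10 ]
  [ 0  1     0 ]
  [ 0  0     1 ]
Subtract 3/10 times r3 from r1.
  [ 1  0  0 ]
  [ 0  1  0 ]
  [ 0  0  1 ]
The reduced form has 3 nonzero rows.

rank = 3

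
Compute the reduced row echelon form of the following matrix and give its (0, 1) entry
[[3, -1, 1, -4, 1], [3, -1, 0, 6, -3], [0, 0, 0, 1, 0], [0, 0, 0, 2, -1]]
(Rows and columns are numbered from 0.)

-1/3

r1 -> 1/3·r1
  [ 1  -1/3  1/3  -4/3  1/3 ]
  [ 3    -1    0     6   -3 ]
  [ 0     0    0     1    0 ]
  [ 0     0    0     2   -1 ]
r2 -> r2 − 3·r1
  [ 1  -1/3  1/3  -4/3  1/3 ]
  [ 0     0   -1    10   -4 ]
  [ 0     0    0     1    0 ]
  [ 0     0    0     2   -1 ]
r2 -> -1·r2
  [ 1  -1/3  1/3  -4/3  1/3 ]
  [ 0     0    1   -10    4 ]
  [ 0     0    0     1    0 ]
  [ 0     0    0     2   -1 ]
r4 -> r4 − 2·r3
  [ 1  -1/3  1/3  -4/3  1/3 ]
  [ 0     0    1   -10    4 ]
  [ 0     0    0     1    0 ]
  [ 0     0    0     0   -1 ]
r4 -> -1·r4
  [ 1  -1/3  1/3  -4/3  1/3 ]
  [ 0     0    1   -10    4 ]
  [ 0     0    0     1    0 ]
  [ 0     0    0     0    1 ]
r2 -> r2 − 4·r4
  [ 1  -1/3  1/3  -4/3  1/3 ]
  [ 0     0    1   -10    0 ]
  [ 0     0    0     1    0 ]
  [ 0     0    0     0    1 ]
r1 -> r1 − 1/3·r4
  [ 1  -1/3  1/3  -4/3  0 ]
  [ 0     0    1   -10  0 ]
  [ 0     0    0     1  0 ]
  [ 0     0    0     0  1 ]
r2 -> r2 + 10·r3
  [ 1  -1/3  1/3  -4/3  0 ]
  [ 0     0    1     0  0 ]
  [ 0     0    0     1  0 ]
  [ 0     0    0     0  1 ]
r1 -> r1 + 4/3·r3
  [ 1  -1/3  1/3  0  0 ]
  [ 0     0    1  0  0 ]
  [ 0     0    0  1  0 ]
  [ 0     0    0  0  1 ]
r1 -> r1 − 1/3·r2
  [ 1  -1/3  0  0  0 ]
  [ 0     0  1  0  0 ]
  [ 0     0  0  1  0 ]
  [ 0     0  0  0  1 ]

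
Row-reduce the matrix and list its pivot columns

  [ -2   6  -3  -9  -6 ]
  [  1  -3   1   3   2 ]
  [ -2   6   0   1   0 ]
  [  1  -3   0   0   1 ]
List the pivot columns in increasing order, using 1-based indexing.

ρ1 → -1/2·ρ1
  [  1  -3  3/2  9/2  3 ]
  [  1  -3    1    3  2 ]
  [ -2   6    0    1  0 ]
  [  1  -3    0    0  1 ]
ρ2 → ρ2 − ρ1
  [  1  -3   3/2   9/2   3 ]
  [  0   0  -1/2  -3/2  -1 ]
  [ -2   6     0     1   0 ]
  [  1  -3     0     0   1 ]
ρ3 → ρ3 + 2·ρ1
  [ 1  -3   3/2   9/2   3 ]
  [ 0   0  -1/2  -3/2  -1 ]
  [ 0   0     3    10   6 ]
  [ 1  -3     0     0   1 ]
ρ4 → ρ4 − ρ1
  [ 1  -3   3/2   9/2   3 ]
  [ 0   0  -1/2  -3/2  -1 ]
  [ 0   0     3    10   6 ]
  [ 0   0  -3/2  -9/2  -2 ]
ρ2 → -2·ρ2
  [ 1  -3   3/2   9/2   3 ]
  [ 0   0     1     3   2 ]
  [ 0   0     3    10   6 ]
  [ 0   0  -3/2  -9/2  -2 ]
ρ3 → ρ3 − 3·ρ2
  [ 1  -3   3/2   9/2   3 ]
  [ 0   0     1     3   2 ]
  [ 0   0     0     1   0 ]
  [ 0   0  -3/2  -9/2  -2 ]
ρ4 → ρ4 + 3/2·ρ2
  [ 1  -3  3/2  9/2  3 ]
  [ 0   0    1    3  2 ]
  [ 0   0    0    1  0 ]
  [ 0   0    0    0  1 ]
ρ2 → ρ2 − 2·ρ4
  [ 1  -3  3/2  9/2  3 ]
  [ 0   0    1    3  0 ]
  [ 0   0    0    1  0 ]
  [ 0   0    0    0  1 ]
ρ1 → ρ1 − 3·ρ4
  [ 1  -3  3/2  9/2  0 ]
  [ 0   0    1    3  0 ]
  [ 0   0    0    1  0 ]
  [ 0   0    0    0  1 ]
ρ2 → ρ2 − 3·ρ3
  [ 1  -3  3/2  9/2  0 ]
  [ 0   0    1    0  0 ]
  [ 0   0    0    1  0 ]
  [ 0   0    0    0  1 ]
ρ1 → ρ1 − 9/2·ρ3
  [ 1  -3  3/2  0  0 ]
  [ 0   0    1  0  0 ]
  [ 0   0    0  1  0 ]
  [ 0   0    0  0  1 ]
ρ1 → ρ1 − 3/2·ρ2
  [ 1  -3  0  0  0 ]
  [ 0   0  1  0  0 ]
  [ 0   0  0  1  0 ]
  [ 0   0  0  0  1 ]
Pivot columns are the columns containing a leading 1.

1, 3, 4, 5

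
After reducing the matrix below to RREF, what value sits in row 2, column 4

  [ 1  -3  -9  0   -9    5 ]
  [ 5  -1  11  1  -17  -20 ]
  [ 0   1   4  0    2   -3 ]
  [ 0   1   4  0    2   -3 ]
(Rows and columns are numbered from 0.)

0

r2 := r2 − 5·r1
  [ 1  -3  -9  0  -9    5 ]
  [ 0  14  56  1  28  -45 ]
  [ 0   1   4  0   2   -3 ]
  [ 0   1   4  0   2   -3 ]
r2 := 1/14·r2
  [ 1  -3  -9     0  -9       5 ]
  [ 0   1   4  1/14   2  -45/14 ]
  [ 0   1   4     0   2      -3 ]
  [ 0   1   4     0   2      -3 ]
r3 := r3 − r2
  [ 1  -3  -9      0  -9       5 ]
  [ 0   1   4   1/14   2  -45/14 ]
  [ 0   0   0  -1/14   0    3/14 ]
  [ 0   1   4      0   2      -3 ]
r4 := r4 − r2
  [ 1  -3  -9      0  -9       5 ]
  [ 0   1   4   1/14   2  -45/14 ]
  [ 0   0   0  -1/14   0    3/14 ]
  [ 0   0   0  -1/14   0    3/14 ]
r3 := -14·r3
  [ 1  -3  -9      0  -9       5 ]
  [ 0   1   4   1/14   2  -45/14 ]
  [ 0   0   0      1   0      -3 ]
  [ 0   0   0  -1/14   0    3/14 ]
r4 := r4 + 1/14·r3
  [ 1  -3  -9     0  -9       5 ]
  [ 0   1   4  1/14   2  -45/14 ]
  [ 0   0   0     1   0      -3 ]
  [ 0   0   0     0   0       0 ]
r2 := r2 − 1/14·r3
  [ 1  -3  -9  0  -9   5 ]
  [ 0   1   4  0   2  -3 ]
  [ 0   0   0  1   0  -3 ]
  [ 0   0   0  0   0   0 ]
r1 := r1 + 3·r2
  [ 1  0  3  0  -3  -4 ]
  [ 0  1  4  0   2  -3 ]
  [ 0  0  0  1   0  -3 ]
  [ 0  0  0  0   0   0 ]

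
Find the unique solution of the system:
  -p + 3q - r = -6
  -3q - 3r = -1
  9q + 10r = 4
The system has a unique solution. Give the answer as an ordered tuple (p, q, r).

(3, -2/3, 1)

Form the augmented matrix and row-reduce:
  [ -1   3  -1  |  -6 ]
  [  0  -3  -3  |  -1 ]
  [  0   9  10  |   4 ]
r1 -> -1·r1
  [ 1  -3   1  |   6 ]
  [ 0  -3  -3  |  -1 ]
  [ 0   9  10  |   4 ]
r2 -> -1/3·r2
  [ 1  -3   1  |    6 ]
  [ 0   1   1  |  1/3 ]
  [ 0   9  10  |    4 ]
r3 -> r3 − 9·r2
  [ 1  -3  1  |    6 ]
  [ 0   1  1  |  1/3 ]
  [ 0   0  1  |    1 ]
r2 -> r2 − r3
  [ 1  -3  1  |     6 ]
  [ 0   1  0  |  -2/3 ]
  [ 0   0  1  |     1 ]
r1 -> r1 − r3
  [ 1  -3  0  |     5 ]
  [ 0   1  0  |  -2/3 ]
  [ 0   0  1  |     1 ]
r1 -> r1 + 3·r2
  [ 1  0  0  |     3 ]
  [ 0  1  0  |  -2/3 ]
  [ 0  0  1  |     1 ]
Reading off the last column: p = 3, q = -2/3, r = 1.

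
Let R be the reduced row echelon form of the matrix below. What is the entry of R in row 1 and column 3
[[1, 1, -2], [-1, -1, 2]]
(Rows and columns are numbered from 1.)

R2 → R2 + R1
  [ 1  1  -2 ]
  [ 0  0   0 ]

-2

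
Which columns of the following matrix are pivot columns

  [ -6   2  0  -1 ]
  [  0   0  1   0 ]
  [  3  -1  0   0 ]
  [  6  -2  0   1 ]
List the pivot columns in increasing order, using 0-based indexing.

0, 2, 3

Multiply R1 by -1/6.
Subtract 3 times R1 from R3.
Subtract 6 times R1 from R4.
Multiply R3 by -2.
Subtract 1/6 times R3 from R1.
Pivot columns are the columns containing a leading 1.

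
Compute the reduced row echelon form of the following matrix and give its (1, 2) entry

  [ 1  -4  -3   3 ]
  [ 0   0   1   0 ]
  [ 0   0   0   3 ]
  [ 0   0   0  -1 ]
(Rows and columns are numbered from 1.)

R3 ← 1/3·R3
  [ 1  -4  -3   3 ]
  [ 0   0   1   0 ]
  [ 0   0   0   1 ]
  [ 0   0   0  -1 ]
R4 ← R4 + R3
  [ 1  -4  -3  3 ]
  [ 0   0   1  0 ]
  [ 0   0   0  1 ]
  [ 0   0   0  0 ]
R1 ← R1 − 3·R3
  [ 1  -4  -3  0 ]
  [ 0   0   1  0 ]
  [ 0   0   0  1 ]
  [ 0   0   0  0 ]
R1 ← R1 + 3·R2
  [ 1  -4  0  0 ]
  [ 0   0  1  0 ]
  [ 0   0  0  1 ]
  [ 0   0  0  0 ]

-4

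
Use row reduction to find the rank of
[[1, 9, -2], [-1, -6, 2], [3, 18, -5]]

rank = 3

r2 := r2 + r1
r3 := r3 − 3·r1
r2 := 1/3·r2
r3 := r3 + 9·r2
r1 := r1 + 2·r3
r1 := r1 − 9·r2
The reduced form has 3 nonzero rows.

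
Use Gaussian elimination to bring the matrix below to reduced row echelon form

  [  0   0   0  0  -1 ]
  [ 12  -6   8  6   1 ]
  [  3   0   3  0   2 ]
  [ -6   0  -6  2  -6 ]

r1 <-> r2
  [ 12  -6   8  6   1 ]
  [  0   0   0  0  -1 ]
  [  3   0   3  0   2 ]
  [ -6   0  -6  2  -6 ]
r1 := 1/12·r1
  [  1  -1/2  2/3  1/2  1/12 ]
  [  0     0    0    0    -1 ]
  [  3     0    3    0     2 ]
  [ -6     0   -6    2    -6 ]
r3 := r3 − 3·r1
  [  1  -1/2  2/3   1/2  1/12 ]
  [  0     0    0     0    -1 ]
  [  0   3/2    1  -3/2   7/4 ]
  [ -6     0   -6     2    -6 ]
r4 := r4 + 6·r1
  [ 1  -1/2  2/3   1/2   1/12 ]
  [ 0     0    0     0     -1 ]
  [ 0   3/2    1  -3/2    7/4 ]
  [ 0    -3   -2     5  -11/2 ]
r2 <-> r3
  [ 1  -1/2  2/3   1/2   1/12 ]
  [ 0   3/2    1  -3/2    7/4 ]
  [ 0     0    0     0     -1 ]
  [ 0    -3   -2     5  -11/2 ]
r2 := 2/3·r2
  [ 1  -1/2  2/3  1/2   1/12 ]
  [ 0     1  2/3   -1    7/6 ]
  [ 0     0    0    0     -1 ]
  [ 0    -3   -2    5  -11/2 ]
r4 := r4 + 3·r2
  [ 1  -1/2  2/3  1/2  1/12 ]
  [ 0     1  2/3   -1   7/6 ]
  [ 0     0    0    0    -1 ]
  [ 0     0    0    2    -2 ]
r3 <-> r4
  [ 1  -1/2  2/3  1/2  1/12 ]
  [ 0     1  2/3   -1   7/6 ]
  [ 0     0    0    2    -2 ]
  [ 0     0    0    0    -1 ]
r3 := 1/2·r3
  [ 1  -1/2  2/3  1/2  1/12 ]
  [ 0     1  2/3   -1   7/6 ]
  [ 0     0    0    1    -1 ]
  [ 0     0    0    0    -1 ]
r4 := -1·r4
  [ 1  -1/2  2/3  1/2  1/12 ]
  [ 0     1  2/3   -1   7/6 ]
  [ 0     0    0    1    -1 ]
  [ 0     0    0    0     1 ]
r3 := r3 + r4
  [ 1  -1/2  2/3  1/2  1/12 ]
  [ 0     1  2/3   -1   7/6 ]
  [ 0     0    0    1     0 ]
  [ 0     0    0    0     1 ]
r2 := r2 − 7/6·r4
  [ 1  -1/2  2/3  1/2  1/12 ]
  [ 0     1  2/3   -1     0 ]
  [ 0     0    0    1     0 ]
  [ 0     0    0    0     1 ]
r1 := r1 − 1/12·r4
  [ 1  -1/2  2/3  1/2  0 ]
  [ 0     1  2/3   -1  0 ]
  [ 0     0    0    1  0 ]
  [ 0     0    0    0  1 ]
r2 := r2 + r3
  [ 1  -1/2  2/3  1/2  0 ]
  [ 0     1  2/3    0  0 ]
  [ 0     0    0    1  0 ]
  [ 0     0    0    0  1 ]
r1 := r1 − 1/2·r3
  [ 1  -1/2  2/3  0  0 ]
  [ 0     1  2/3  0  0 ]
  [ 0     0    0  1  0 ]
  [ 0     0    0  0  1 ]
r1 := r1 + 1/2·r2
  [ 1  0    1  0  0 ]
  [ 0  1  2/3  0  0 ]
  [ 0  0    0  1  0 ]
  [ 0  0    0  0  1 ]

[[1, 0, 1, 0, 0], [0, 1, 2/3, 0, 0], [0, 0, 0, 1, 0], [0, 0, 0, 0, 1]]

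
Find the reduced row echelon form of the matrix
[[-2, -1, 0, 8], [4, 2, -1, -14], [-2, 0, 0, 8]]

Multiply R1 by -1/2.
  [  1  1/2   0   -4 ]
  [  4    2  -1  -14 ]
  [ -2    0   0    8 ]
Subtract 4 times R1 from R2.
  [  1  1/2   0  -4 ]
  [  0    0  -1   2 ]
  [ -2    0   0   8 ]
Add 2 times R1 to R3.
  [ 1  1/2   0  -4 ]
  [ 0    0  -1   2 ]
  [ 0    1   0   0 ]
Swap R2 and R3.
  [ 1  1/2   0  -4 ]
  [ 0    1   0   0 ]
  [ 0    0  -1   2 ]
Multiply R3 by -1.
  [ 1  1/2  0  -4 ]
  [ 0    1  0   0 ]
  [ 0    0  1  -2 ]
Subtract 1/2 times R2 from R1.
  [ 1  0  0  -4 ]
  [ 0  1  0   0 ]
  [ 0  0  1  -2 ]

[[1, 0, 0, -4], [0, 1, 0, 0], [0, 0, 1, -2]]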